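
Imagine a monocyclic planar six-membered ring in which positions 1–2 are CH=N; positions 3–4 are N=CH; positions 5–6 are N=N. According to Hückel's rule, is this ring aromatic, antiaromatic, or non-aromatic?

Aromatic

Every ring atom contributes a p orbital perpendicular to the ring (the double-bond atoms are sp², each contributing one p electron; the doubly-bonded nitrogens are pyridine-type — their lone pairs lie in the ring plane, leaving one electron in the p orbital), so the π system is cyclic and fully conjugated.
Counting π electrons: 3 × 2 = 6 from the 3 double-bond units.
That gives a 4n+2 count (6, n = 1).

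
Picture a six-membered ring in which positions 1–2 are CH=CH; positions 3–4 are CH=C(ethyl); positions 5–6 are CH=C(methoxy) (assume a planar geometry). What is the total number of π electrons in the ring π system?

6

The p orbitals form a continuous loop: every atom in a ring double bond is sp² and brings one electron to the p orbital. The ring is fully conjugated.
Counting π electrons: 3 × 2 = 6 from the 3 double-bond units.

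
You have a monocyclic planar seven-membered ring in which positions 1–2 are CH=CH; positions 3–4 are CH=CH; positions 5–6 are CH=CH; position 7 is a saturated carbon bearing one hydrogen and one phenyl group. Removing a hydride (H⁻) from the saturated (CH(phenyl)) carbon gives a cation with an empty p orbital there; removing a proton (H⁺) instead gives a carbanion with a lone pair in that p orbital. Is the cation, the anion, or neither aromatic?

Both ions have a continuous loop of p orbitals — each ring atom is sp².
Cation: 3 × 2 + 0 = 6 π electrons → 4(1)+2, aromatic.
Anion: 3 × 2 + 2 = 8 π electrons → 4(2), antiaromatic.

The cation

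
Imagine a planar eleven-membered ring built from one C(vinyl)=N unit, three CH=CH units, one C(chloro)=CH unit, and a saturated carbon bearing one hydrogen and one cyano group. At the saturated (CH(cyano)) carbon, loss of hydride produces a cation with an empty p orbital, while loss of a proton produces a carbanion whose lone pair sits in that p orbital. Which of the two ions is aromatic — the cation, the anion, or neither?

The cation

Both ions have a continuous loop of p orbitals — each ring atom is sp².
Cation: 5 × 2 + 0 = 10 π electrons → 4(2)+2, aromatic.
Anion: 5 × 2 + 2 = 12 π electrons → 4(3), antiaromatic.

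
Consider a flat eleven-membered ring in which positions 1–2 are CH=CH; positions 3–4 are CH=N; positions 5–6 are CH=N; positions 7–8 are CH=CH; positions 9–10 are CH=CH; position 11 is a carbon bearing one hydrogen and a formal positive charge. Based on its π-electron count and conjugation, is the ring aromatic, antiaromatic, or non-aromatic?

Every ring atom contributes a p orbital perpendicular to the ring (each doubly-bonded ring atom is sp² with one p-orbital electron; each =N– nitrogen is pyridine-type (lone pair in the sp² plane, one electron in the p orbital); the carbocation has an empty p orbital), so the π system is cyclic and fully conjugated.
Counting π electrons: 5 × 2 = 10 from the double-bond units + 0 from the CH(+) atom = 10.
With 10 π electrons (n = 2), the Hückel 4n+2 condition holds.

Aromatic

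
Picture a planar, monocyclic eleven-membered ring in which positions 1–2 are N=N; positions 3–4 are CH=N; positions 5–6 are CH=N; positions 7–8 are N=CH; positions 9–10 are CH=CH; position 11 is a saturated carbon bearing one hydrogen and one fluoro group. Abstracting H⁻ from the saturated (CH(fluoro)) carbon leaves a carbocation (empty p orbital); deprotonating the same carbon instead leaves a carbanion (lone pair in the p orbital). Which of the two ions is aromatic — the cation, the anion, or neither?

In either ion the ring is fully conjugated: every atom, including the new sp² carbon, supplies a p orbital.
Cation: 5 × 2 + 0 = 10 π electrons → 4(2)+2, aromatic.
Anion: 5 × 2 + 2 = 12 π electrons → 4(3), antiaromatic.

The cation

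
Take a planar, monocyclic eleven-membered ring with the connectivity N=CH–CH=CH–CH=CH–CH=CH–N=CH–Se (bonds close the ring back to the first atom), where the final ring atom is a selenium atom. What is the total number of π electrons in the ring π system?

All ring atoms are sp² and supply a p orbital to the ring (the double-bond atoms are sp², each contributing one p electron; each =N– nitrogen is pyridine-type (lone pair in the sp² plane, one electron in the p orbital); the selenium donates one lone pair from its p orbital); the conjugation is uninterrupted.
Adding the contributions, 5 × 2 = 10 from the double-bond units + 2 from the Se atom = 12.

12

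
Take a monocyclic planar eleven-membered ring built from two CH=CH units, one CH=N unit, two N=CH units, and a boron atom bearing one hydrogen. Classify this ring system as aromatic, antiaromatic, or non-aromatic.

Aromatic

Check conjugation: every atom in a ring double bond is sp² and brings one electron to the p orbital; the doubly-bonded nitrogens are pyridine-type — their lone pairs lie in the ring plane, leaving one electron in the p orbital; the boron has an empty p orbital — every position has a p orbital, so the cyclic π system is continuous.
Counting π electrons: 5 × 2 = 10 from the double-bond units + 0 from the BH atom = 10.
10 = 4(2) + 2, which satisfies Hückel's 4n+2 rule.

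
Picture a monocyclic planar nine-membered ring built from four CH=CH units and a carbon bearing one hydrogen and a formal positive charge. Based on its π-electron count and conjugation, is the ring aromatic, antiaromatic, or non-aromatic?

Every ring atom contributes a p orbital perpendicular to the ring (every atom in a ring double bond is sp² and brings one electron to the p orbital; the carbocation has an empty p orbital), so the π system is cyclic and fully conjugated.
Adding the contributions, 4 × 2 = 8 from the double-bond units + 0 from the CH(+) atom = 8.
8 = 4(2); a planar, fully conjugated 4n system is antiaromatic.

Antiaromatic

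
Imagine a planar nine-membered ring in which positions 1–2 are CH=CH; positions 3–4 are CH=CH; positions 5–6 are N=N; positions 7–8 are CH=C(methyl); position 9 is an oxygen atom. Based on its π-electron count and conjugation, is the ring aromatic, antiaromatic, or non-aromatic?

Aromatic

The p orbitals form a continuous loop: each doubly-bonded ring atom is sp² with one p-orbital electron; each sp² =N– keeps its lone pair in-plane and puts one electron into the π system; the oxygen donates one lone pair from its p orbital. The ring is fully conjugated.
Adding the contributions, 4 × 2 = 8 from the double-bond units + 2 from the O atom = 10.
With 10 π electrons (n = 2), the Hückel 4n+2 condition holds.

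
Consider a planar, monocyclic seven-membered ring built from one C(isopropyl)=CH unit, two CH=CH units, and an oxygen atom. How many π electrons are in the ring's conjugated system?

8

Every ring atom contributes a p orbital perpendicular to the ring (the double-bond atoms are sp², each contributing one p electron; the oxygen donates one lone pair from its p orbital), so the π system is cyclic and fully conjugated.
π-electron count: 3 × 2 = 6 from the double-bond units + 2 from the O atom = 8.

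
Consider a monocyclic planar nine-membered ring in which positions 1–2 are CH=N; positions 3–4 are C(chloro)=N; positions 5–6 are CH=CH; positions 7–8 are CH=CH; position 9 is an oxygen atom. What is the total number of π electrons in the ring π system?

10

The p orbitals form a continuous loop: the double-bond atoms are sp², each contributing one p electron; each sp² =N– keeps its lone pair in-plane and puts one electron into the π system; the oxygen donates one lone pair from its p orbital. The ring is fully conjugated.
π-electron count: 4 × 2 = 8 from the double-bond units + 2 from the O atom = 10.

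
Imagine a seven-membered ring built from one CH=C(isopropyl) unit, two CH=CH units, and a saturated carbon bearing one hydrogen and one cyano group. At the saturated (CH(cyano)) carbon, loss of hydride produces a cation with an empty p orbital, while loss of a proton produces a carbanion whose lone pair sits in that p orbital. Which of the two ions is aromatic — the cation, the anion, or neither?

In either ion the ring is fully conjugated: every atom, including the new sp² carbon, supplies a p orbital.
Cation: 3 × 2 + 0 = 6 π electrons → 4(1)+2, aromatic.
Anion: 3 × 2 + 2 = 8 π electrons → 4(2), antiaromatic.

The cation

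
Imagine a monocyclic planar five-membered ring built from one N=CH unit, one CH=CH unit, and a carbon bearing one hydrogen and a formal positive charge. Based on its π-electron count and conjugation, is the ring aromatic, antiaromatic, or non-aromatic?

Check conjugation: the double-bond atoms are sp², each contributing one p electron; the doubly-bonded nitrogens are pyridine-type — their lone pairs lie in the ring plane, leaving one electron in the p orbital; the carbocation has an empty p orbital — every position has a p orbital, so the cyclic π system is continuous.
Counting π electrons: 2 × 2 = 4 from the double-bond units + 0 from the CH(+) atom = 4.
4 = 4(1); a planar, fully conjugated 4n system is antiaromatic.

Antiaromatic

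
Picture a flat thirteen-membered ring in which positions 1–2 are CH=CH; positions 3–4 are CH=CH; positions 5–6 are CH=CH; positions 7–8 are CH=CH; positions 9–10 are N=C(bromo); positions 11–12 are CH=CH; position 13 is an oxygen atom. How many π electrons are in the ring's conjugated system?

The p orbitals form a continuous loop: every atom in a ring double bond is sp² and brings one electron to the p orbital; each sp² =N– keeps its lone pair in-plane and puts one electron into the π system; the oxygen donates one lone pair from its p orbital. The ring is fully conjugated.
Tallying contributions gives 6 × 2 = 12 from the double-bond units + 2 from the O atom = 14.

14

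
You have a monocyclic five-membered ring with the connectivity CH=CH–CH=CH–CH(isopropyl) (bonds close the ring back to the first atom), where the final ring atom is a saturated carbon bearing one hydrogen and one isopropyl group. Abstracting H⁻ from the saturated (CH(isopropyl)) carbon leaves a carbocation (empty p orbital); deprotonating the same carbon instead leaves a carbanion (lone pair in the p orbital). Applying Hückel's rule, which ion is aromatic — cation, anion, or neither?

Once that carbon is sp², every ring atom has a p orbital and both ions are fully conjugated.
Cation: 2 × 2 + 0 = 4 π electrons → 4(1), antiaromatic.
Anion: 2 × 2 + 2 = 6 π electrons → 4(1)+2, aromatic.

The anion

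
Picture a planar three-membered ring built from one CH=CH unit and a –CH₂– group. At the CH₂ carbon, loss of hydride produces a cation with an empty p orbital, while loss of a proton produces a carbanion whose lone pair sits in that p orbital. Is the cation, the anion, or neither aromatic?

The cation

Once that carbon is sp², every ring atom has a p orbital and both ions are fully conjugated.
Cation: 1 × 2 + 0 = 2 π electrons → 4(0)+2, aromatic.
Anion: 1 × 2 + 2 = 4 π electrons → 4(1), antiaromatic.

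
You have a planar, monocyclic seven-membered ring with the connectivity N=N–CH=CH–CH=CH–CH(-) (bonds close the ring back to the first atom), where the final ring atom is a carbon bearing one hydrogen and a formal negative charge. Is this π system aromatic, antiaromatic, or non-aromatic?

Check conjugation: every atom in a ring double bond is sp² and brings one electron to the p orbital; the doubly-bonded nitrogens are pyridine-type — their lone pairs lie in the ring plane, leaving one electron in the p orbital; the carbanion's lone pair occupies the p orbital — every position has a p orbital, so the cyclic π system is continuous.
Tallying contributions gives 3 × 2 = 6 from the double-bond units + 2 from the CH(-) atom = 8.
8 is a 4n count (n = 2), so the planar conjugated ring is antiaromatic.

Antiaromatic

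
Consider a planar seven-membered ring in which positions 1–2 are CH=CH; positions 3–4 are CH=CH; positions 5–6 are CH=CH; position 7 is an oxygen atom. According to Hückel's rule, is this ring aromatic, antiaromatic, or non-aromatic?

Antiaromatic

Every ring atom contributes a p orbital perpendicular to the ring (the double-bond atoms are sp², each contributing one p electron; the oxygen donates one lone pair from its p orbital), so the π system is cyclic and fully conjugated.
Adding the contributions, 3 × 2 = 6 from the double-bond units + 2 from the O atom = 8.
With 8 = 4·2 π electrons, Hückel's rule classifies the planar ring as antiaromatic.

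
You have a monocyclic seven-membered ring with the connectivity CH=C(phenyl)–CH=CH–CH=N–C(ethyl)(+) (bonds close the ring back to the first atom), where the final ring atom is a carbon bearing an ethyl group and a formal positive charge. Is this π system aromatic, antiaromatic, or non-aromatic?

Every ring atom contributes a p orbital perpendicular to the ring (the double-bond atoms are sp², each contributing one p electron; each sp² =N– keeps its lone pair in-plane and puts one electron into the π system; the carbocation has an empty p orbital), so the π system is cyclic and fully conjugated.
Adding the contributions, 3 × 2 = 6 from the double-bond units + 0 from the C(ethyl)(+) atom = 6.
That gives a 4n+2 count (6, n = 1).

Aromatic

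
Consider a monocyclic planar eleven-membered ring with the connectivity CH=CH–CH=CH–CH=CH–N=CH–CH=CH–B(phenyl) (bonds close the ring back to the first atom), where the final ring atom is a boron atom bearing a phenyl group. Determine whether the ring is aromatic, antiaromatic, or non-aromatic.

Aromatic

Check conjugation: each doubly-bonded ring atom is sp² with one p-orbital electron; each =N– nitrogen is pyridine-type (lone pair in the sp² plane, one electron in the p orbital); the boron has an empty p orbital — every position has a p orbital, so the cyclic π system is continuous.
Tallying contributions gives 5 × 2 = 10 from the double-bond units + 0 from the B(phenyl) atom = 10.
With 10 π electrons (n = 2), the Hückel 4n+2 condition holds.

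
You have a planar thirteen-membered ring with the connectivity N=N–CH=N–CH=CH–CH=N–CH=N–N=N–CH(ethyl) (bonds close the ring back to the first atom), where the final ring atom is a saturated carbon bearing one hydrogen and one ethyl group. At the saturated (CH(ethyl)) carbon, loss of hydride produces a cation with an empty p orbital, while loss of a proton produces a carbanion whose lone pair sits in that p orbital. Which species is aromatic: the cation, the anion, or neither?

In both ions every ring atom is sp² and contributes a p orbital, so both rings are fully conjugated.
Cation: 6 × 2 + 0 = 12 π electrons → 4(3), antiaromatic.
Anion: 6 × 2 + 2 = 14 π electrons → 4(3)+2, aromatic.

The anion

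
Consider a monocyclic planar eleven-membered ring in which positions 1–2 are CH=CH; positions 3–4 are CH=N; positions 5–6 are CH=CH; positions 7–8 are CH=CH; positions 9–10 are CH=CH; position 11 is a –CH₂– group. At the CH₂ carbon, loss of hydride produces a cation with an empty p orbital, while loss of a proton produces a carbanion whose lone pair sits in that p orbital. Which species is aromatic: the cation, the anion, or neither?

Once that carbon is sp², every ring atom has a p orbital and both ions are fully conjugated.
Cation: 5 × 2 + 0 = 10 π electrons → 4(2)+2, aromatic.
Anion: 5 × 2 + 2 = 12 π electrons → 4(3), antiaromatic.

The cation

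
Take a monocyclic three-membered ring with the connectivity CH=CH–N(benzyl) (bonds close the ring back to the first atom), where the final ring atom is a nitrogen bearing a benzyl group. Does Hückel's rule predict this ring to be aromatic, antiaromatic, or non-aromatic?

Every ring atom contributes a p orbital perpendicular to the ring (the double-bond atoms are sp², each contributing one p electron; the pyrrole-type nitrogen donates its lone pair from the p orbital), so the π system is cyclic and fully conjugated.
π-electron count: 1 × 2 = 2 from the double-bond unit + 2 from the N(benzyl) atom = 4.
4 = 4(1); a planar, fully conjugated 4n system is antiaromatic.

Antiaromatic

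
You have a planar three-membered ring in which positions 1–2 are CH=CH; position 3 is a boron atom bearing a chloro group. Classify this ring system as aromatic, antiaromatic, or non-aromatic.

Aromatic

Check conjugation: each doubly-bonded ring atom is sp² with one p-orbital electron; the boron has an empty p orbital — every position has a p orbital, so the cyclic π system is continuous.
Counting π electrons: 1 × 2 = 2 from the double-bond unit + 0 from the B(chloro) atom = 2.
Since 2 = 4·0 + 2, the ring meets the 4n+2 criterion.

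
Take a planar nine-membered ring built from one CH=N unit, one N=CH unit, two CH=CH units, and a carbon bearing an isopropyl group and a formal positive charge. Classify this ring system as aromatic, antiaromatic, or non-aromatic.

Antiaromatic

Every ring atom contributes a p orbital perpendicular to the ring (the double-bond atoms are sp², each contributing one p electron; each sp² =N– keeps its lone pair in-plane and puts one electron into the π system; the carbocation has an empty p orbital), so the π system is cyclic and fully conjugated.
π-electron count: 4 × 2 = 8 from the double-bond units + 0 from the C(isopropyl)(+) atom = 8.
A 4n π count (8, n = 2) in a planar conjugated ring means antiaromatic.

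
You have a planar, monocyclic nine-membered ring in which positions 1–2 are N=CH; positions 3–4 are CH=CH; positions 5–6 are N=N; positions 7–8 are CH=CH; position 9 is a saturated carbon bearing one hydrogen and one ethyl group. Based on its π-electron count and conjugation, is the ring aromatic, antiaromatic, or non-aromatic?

Non-aromatic

The CH(ethyl) carbon is saturated: that saturated carbon is sp³ and has no p orbital in the ring π system. Conjugation is not continuous around the ring.
Without a continuous loop of overlapping p orbitals the Hückel electron count never comes into play.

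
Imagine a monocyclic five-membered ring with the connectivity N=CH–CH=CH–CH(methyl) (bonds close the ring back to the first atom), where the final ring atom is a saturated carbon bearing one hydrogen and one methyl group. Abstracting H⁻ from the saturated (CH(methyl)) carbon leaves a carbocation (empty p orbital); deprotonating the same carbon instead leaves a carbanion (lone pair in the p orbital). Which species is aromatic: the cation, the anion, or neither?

In both ions every ring atom is sp² and contributes a p orbital, so both rings are fully conjugated.
Cation: 2 × 2 + 0 = 4 π electrons → 4(1), antiaromatic.
Anion: 2 × 2 + 2 = 6 π electrons → 4(1)+2, aromatic.

The anion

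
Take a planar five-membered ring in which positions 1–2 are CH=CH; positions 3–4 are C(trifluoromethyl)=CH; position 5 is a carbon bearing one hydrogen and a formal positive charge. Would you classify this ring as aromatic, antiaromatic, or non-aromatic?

The p orbitals form a continuous loop: every atom in a ring double bond is sp² and brings one electron to the p orbital; the carbocation has an empty p orbital. The ring is fully conjugated.
π-electron count: 2 × 2 = 4 from the double-bond units + 0 from the CH(+) atom = 4.
A 4n π count (4, n = 1) in a planar conjugated ring means antiaromatic.

Antiaromatic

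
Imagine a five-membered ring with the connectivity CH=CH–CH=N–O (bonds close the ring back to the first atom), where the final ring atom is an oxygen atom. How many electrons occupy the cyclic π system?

Every ring atom contributes a p orbital perpendicular to the ring (the double-bond atoms are sp², each contributing one p electron; each sp² =N– keeps its lone pair in-plane and puts one electron into the π system; the oxygen donates one lone pair from its p orbital), so the π system is cyclic and fully conjugated.
Tallying contributions gives 2 × 2 = 4 from the double-bond units + 2 from the O atom = 6.

6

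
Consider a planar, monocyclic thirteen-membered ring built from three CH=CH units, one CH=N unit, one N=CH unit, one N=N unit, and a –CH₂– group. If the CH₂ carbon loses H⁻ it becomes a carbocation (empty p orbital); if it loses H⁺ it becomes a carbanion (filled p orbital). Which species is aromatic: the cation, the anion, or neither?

In either ion the ring is fully conjugated: every atom, including the new sp² carbon, supplies a p orbital.
Cation: 6 × 2 + 0 = 12 π electrons → 4(3), antiaromatic.
Anion: 6 × 2 + 2 = 14 π electrons → 4(3)+2, aromatic.

The anion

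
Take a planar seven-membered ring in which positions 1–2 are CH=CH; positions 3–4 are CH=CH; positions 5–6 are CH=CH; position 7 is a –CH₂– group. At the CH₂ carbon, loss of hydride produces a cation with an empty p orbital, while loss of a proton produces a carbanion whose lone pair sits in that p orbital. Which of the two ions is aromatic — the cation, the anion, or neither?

The cation

Once that carbon is sp², every ring atom has a p orbital and both ions are fully conjugated.
Cation: 3 × 2 + 0 = 6 π electrons → 4(1)+2, aromatic.
Anion: 3 × 2 + 2 = 8 π electrons → 4(2), antiaromatic.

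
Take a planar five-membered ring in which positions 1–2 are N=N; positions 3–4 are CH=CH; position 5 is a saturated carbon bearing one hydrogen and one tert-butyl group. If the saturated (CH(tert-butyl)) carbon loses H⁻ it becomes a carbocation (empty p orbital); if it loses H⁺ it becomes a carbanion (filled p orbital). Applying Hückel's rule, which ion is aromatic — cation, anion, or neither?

The anion

Once that carbon is sp², every ring atom has a p orbital and both ions are fully conjugated.
Cation: 2 × 2 + 0 = 4 π electrons → 4(1), antiaromatic.
Anion: 2 × 2 + 2 = 6 π electrons → 4(1)+2, aromatic.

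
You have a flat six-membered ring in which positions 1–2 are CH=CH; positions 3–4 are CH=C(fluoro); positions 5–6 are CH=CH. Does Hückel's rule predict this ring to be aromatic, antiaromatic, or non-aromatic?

Aromatic

Check conjugation: every atom in a ring double bond is sp² and brings one electron to the p orbital — every position has a p orbital, so the cyclic π system is continuous.
Counting π electrons: 3 × 2 = 6 from the 3 double-bond units.
Since 6 = 4·1 + 2, the ring meets the 4n+2 criterion.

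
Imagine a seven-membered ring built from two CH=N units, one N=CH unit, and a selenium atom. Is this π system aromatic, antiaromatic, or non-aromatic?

Antiaromatic

All ring atoms are sp² and supply a p orbital to the ring (each doubly-bonded ring atom is sp² with one p-orbital electron; the doubly-bonded nitrogens are pyridine-type — their lone pairs lie in the ring plane, leaving one electron in the p orbital; the selenium donates one lone pair from its p orbital); the conjugation is uninterrupted.
Tallying contributions gives 3 × 2 = 6 from the double-bond units + 2 from the Se atom = 8.
8 = 4(2); a planar, fully conjugated 4n system is antiaromatic.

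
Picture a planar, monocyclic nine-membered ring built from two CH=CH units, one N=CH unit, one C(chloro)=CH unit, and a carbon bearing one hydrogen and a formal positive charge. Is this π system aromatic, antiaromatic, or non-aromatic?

Check conjugation: the double-bond atoms are sp², each contributing one p electron; each sp² =N– keeps its lone pair in-plane and puts one electron into the π system; the carbocation has an empty p orbital — every position has a p orbital, so the cyclic π system is continuous.
Tallying contributions gives 4 × 2 = 8 from the double-bond units + 0 from the CH(+) atom = 8.
A 4n π count (8, n = 2) in a planar conjugated ring means antiaromatic.

Antiaromatic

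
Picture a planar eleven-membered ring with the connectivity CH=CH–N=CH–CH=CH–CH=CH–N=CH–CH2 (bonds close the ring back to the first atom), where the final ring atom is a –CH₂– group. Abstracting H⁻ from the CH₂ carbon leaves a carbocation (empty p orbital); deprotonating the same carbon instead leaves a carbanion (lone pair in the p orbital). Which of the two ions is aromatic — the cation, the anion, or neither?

The cation

Once that carbon is sp², every ring atom has a p orbital and both ions are fully conjugated.
Cation: 5 × 2 + 0 = 10 π electrons → 4(2)+2, aromatic.
Anion: 5 × 2 + 2 = 12 π electrons → 4(3), antiaromatic.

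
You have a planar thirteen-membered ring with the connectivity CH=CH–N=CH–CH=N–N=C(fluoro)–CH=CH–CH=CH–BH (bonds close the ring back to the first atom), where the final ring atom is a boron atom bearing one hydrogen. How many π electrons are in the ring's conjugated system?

Every ring atom contributes a p orbital perpendicular to the ring (every atom in a ring double bond is sp² and brings one electron to the p orbital; each =N– nitrogen is pyridine-type (lone pair in the sp² plane, one electron in the p orbital); the boron has an empty p orbital), so the π system is cyclic and fully conjugated.
π-electron count: 6 × 2 = 12 from the double-bond units + 0 from the BH atom = 12.

12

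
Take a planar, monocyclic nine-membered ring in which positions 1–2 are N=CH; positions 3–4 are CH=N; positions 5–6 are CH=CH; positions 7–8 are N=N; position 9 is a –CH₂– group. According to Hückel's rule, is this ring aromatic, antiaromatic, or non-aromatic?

The CH2 position has four σ bonds — the tetrahedral CH₂ carbon is sp³ and has no p orbital in the ring π system — so the cyclic conjugation is interrupted.
Without a continuous loop of overlapping p orbitals the Hückel electron count never comes into play.

Non-aromatic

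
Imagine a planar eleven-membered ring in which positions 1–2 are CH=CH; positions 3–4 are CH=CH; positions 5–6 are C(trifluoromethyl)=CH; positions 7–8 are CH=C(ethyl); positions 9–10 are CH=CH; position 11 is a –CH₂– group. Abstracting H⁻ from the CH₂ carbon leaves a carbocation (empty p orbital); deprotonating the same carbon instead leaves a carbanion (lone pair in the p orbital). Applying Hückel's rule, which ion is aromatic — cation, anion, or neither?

The cation

In both ions every ring atom is sp² and contributes a p orbital, so both rings are fully conjugated.
Cation: 5 × 2 + 0 = 10 π electrons → 4(2)+2, aromatic.
Anion: 5 × 2 + 2 = 12 π electrons → 4(3), antiaromatic.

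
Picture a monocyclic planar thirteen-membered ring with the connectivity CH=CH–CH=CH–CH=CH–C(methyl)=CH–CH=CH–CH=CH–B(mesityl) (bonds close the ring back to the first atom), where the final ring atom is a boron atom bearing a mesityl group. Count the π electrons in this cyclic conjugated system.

Every ring atom contributes a p orbital perpendicular to the ring (each doubly-bonded ring atom is sp² with one p-orbital electron; the boron has an empty p orbital), so the π system is cyclic and fully conjugated.
Adding the contributions, 6 × 2 = 12 from the double-bond units + 0 from the B(mesityl) atom = 12.

12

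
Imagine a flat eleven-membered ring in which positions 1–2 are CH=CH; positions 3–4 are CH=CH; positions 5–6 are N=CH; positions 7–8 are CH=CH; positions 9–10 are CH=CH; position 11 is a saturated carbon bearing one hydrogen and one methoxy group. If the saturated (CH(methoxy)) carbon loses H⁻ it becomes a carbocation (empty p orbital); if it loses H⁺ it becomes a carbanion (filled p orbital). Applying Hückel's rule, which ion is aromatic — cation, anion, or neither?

Both ions have a continuous loop of p orbitals — each ring atom is sp².
Cation: 5 × 2 + 0 = 10 π electrons → 4(2)+2, aromatic.
Anion: 5 × 2 + 2 = 12 π electrons → 4(3), antiaromatic.

The cation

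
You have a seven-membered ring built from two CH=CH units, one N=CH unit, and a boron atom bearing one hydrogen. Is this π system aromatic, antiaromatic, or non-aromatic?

All ring atoms are sp² and supply a p orbital to the ring (every atom in a ring double bond is sp² and brings one electron to the p orbital; each sp² =N– keeps its lone pair in-plane and puts one electron into the π system; the boron has an empty p orbital); the conjugation is uninterrupted.
Adding the contributions, 3 × 2 = 6 from the double-bond units + 0 from the BH atom = 6.
With 6 π electrons (n = 1), the Hückel 4n+2 condition holds.

Aromatic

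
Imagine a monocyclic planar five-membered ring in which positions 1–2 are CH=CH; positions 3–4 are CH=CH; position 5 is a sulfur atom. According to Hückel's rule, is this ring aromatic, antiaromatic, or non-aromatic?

All ring atoms are sp² and supply a p orbital to the ring (the double-bond atoms are sp², each contributing one p electron; the sulfur donates one lone pair from its p orbital); the conjugation is uninterrupted.
π-electron count: 2 × 2 = 4 from the double-bond units + 2 from the S atom = 6.
That gives a 4n+2 count (6, n = 1).
(The species described is thiophene.)

Aromatic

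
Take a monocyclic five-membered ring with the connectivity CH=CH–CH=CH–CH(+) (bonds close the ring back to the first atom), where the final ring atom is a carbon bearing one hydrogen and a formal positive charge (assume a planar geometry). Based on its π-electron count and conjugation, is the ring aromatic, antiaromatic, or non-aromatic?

Antiaromatic

Check conjugation: every atom in a ring double bond is sp² and brings one electron to the p orbital; the carbocation has an empty p orbital — every position has a p orbital, so the cyclic π system is continuous.
Adding the contributions, 2 × 2 = 4 from the double-bond units + 0 from the CH(+) atom = 4.
4 is a 4n count (n = 1), so the planar conjugated ring is antiaromatic.
(The species described is the cyclopentadienyl cation.)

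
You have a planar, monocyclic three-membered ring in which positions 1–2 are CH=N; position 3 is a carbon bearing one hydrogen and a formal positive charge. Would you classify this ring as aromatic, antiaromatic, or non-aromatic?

Every ring atom contributes a p orbital perpendicular to the ring (the double-bond atoms are sp², each contributing one p electron; the doubly-bonded nitrogens are pyridine-type — their lone pairs lie in the ring plane, leaving one electron in the p orbital; the carbocation has an empty p orbital), so the π system is cyclic and fully conjugated.
Adding the contributions, 1 × 2 = 2 from the double-bond unit + 0 from the CH(+) atom = 2.
With 2 π electrons (n = 0), the Hückel 4n+2 condition holds.

Aromatic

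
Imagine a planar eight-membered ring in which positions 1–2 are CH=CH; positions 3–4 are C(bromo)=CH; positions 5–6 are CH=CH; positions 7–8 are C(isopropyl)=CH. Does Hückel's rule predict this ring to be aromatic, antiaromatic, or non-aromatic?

The p orbitals form a continuous loop: each doubly-bonded ring atom is sp² with one p-orbital electron. The ring is fully conjugated.
Counting π electrons: 4 × 2 = 8 from the 4 double-bond units.
A 4n π count (8, n = 2) in a planar conjugated ring means antiaromatic.

Antiaromatic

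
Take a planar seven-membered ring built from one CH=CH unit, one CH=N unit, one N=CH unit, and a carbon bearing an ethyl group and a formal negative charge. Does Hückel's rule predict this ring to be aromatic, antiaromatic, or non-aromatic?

Antiaromatic

The p orbitals form a continuous loop: the double-bond atoms are sp², each contributing one p electron; each sp² =N– keeps its lone pair in-plane and puts one electron into the π system; the carbanion's lone pair occupies the p orbital. The ring is fully conjugated.
Tallying contributions gives 3 × 2 = 6 from the double-bond units + 2 from the C(ethyl)(-) atom = 8.
8 = 4(2); a planar, fully conjugated 4n system is antiaromatic.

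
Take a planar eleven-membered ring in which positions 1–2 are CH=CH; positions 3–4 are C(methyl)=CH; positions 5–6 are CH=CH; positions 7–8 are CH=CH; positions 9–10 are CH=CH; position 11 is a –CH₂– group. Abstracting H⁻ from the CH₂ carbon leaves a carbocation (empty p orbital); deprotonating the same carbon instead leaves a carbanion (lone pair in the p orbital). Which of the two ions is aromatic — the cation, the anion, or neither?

In both ions every ring atom is sp² and contributes a p orbital, so both rings are fully conjugated.
Cation: 5 × 2 + 0 = 10 π electrons → 4(2)+2, aromatic.
Anion: 5 × 2 + 2 = 12 π electrons → 4(3), antiaromatic.

The cation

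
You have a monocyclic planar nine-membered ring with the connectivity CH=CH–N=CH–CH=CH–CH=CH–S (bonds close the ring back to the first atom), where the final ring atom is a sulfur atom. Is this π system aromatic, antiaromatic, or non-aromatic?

Aromatic

The p orbitals form a continuous loop: the double-bond atoms are sp², each contributing one p electron; each =N– nitrogen is pyridine-type (lone pair in the sp² plane, one electron in the p orbital); the sulfur donates one lone pair from its p orbital. The ring is fully conjugated.
Tallying contributions gives 4 × 2 = 8 from the double-bond units + 2 from the S atom = 10.
10 = 4(2) + 2, which satisfies Hückel's 4n+2 rule.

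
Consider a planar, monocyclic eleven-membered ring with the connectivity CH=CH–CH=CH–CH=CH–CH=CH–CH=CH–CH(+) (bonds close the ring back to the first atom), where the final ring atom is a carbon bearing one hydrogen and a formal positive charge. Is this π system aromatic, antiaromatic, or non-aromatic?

The p orbitals form a continuous loop: each doubly-bonded ring atom is sp² with one p-orbital electron; the carbocation has an empty p orbital. The ring is fully conjugated.
Counting π electrons: 5 × 2 = 10 from the double-bond units + 0 from the CH(+) atom = 10.
With 10 π electrons (n = 2), the Hückel 4n+2 condition holds.

Aromatic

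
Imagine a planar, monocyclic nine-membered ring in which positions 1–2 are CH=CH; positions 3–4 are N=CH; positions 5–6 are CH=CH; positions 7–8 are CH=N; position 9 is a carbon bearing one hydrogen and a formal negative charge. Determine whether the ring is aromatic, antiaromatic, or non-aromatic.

The p orbitals form a continuous loop: each doubly-bonded ring atom is sp² with one p-orbital electron; each =N– nitrogen is pyridine-type (lone pair in the sp² plane, one electron in the p orbital); the carbanion's lone pair occupies the p orbital. The ring is fully conjugated.
Counting π electrons: 4 × 2 = 8 from the double-bond units + 2 from the CH(-) atom = 10.
10 = 4(2) + 2, which satisfies Hückel's 4n+2 rule.

Aromatic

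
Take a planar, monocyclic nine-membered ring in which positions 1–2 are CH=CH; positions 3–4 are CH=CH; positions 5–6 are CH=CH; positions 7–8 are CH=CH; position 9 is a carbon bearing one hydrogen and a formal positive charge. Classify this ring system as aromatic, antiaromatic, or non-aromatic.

All ring atoms are sp² and supply a p orbital to the ring (the double-bond atoms are sp², each contributing one p electron; the carbocation has an empty p orbital); the conjugation is uninterrupted.
Adding the contributions, 4 × 2 = 8 from the double-bond units + 0 from the CH(+) atom = 8.
A 4n π count (8, n = 2) in a planar conjugated ring means antiaromatic.

Antiaromatic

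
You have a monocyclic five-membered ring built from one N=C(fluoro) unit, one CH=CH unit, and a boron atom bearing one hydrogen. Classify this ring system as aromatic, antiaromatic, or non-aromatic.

Every ring atom contributes a p orbital perpendicular to the ring (each doubly-bonded ring atom is sp² with one p-orbital electron; each sp² =N– keeps its lone pair in-plane and puts one electron into the π system; the boron has an empty p orbital), so the π system is cyclic and fully conjugated.
Adding the contributions, 2 × 2 = 4 from the double-bond units + 0 from the BH atom = 4.
With 4 = 4·1 π electrons, Hückel's rule classifies the planar ring as antiaromatic.

Antiaromatic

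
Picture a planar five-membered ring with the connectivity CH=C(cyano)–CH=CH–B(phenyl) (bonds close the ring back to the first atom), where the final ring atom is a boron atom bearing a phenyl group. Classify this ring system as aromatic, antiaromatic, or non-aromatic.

All ring atoms are sp² and supply a p orbital to the ring (the double-bond atoms are sp², each contributing one p electron; the boron has an empty p orbital); the conjugation is uninterrupted.
π-electron count: 2 × 2 = 4 from the double-bond units + 0 from the B(phenyl) atom = 4.
A 4n π count (4, n = 1) in a planar conjugated ring means antiaromatic.

Antiaromatic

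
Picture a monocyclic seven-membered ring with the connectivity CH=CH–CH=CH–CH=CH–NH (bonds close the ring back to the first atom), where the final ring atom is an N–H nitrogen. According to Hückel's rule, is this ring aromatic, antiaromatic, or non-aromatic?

All ring atoms are sp² and supply a p orbital to the ring (every atom in a ring double bond is sp² and brings one electron to the p orbital; the pyrrole-type nitrogen donates its lone pair from the p orbital); the conjugation is uninterrupted.
Adding the contributions, 3 × 2 = 6 from the double-bond units + 2 from the NH atom = 8.
8 is a 4n count (n = 2), so the planar conjugated ring is antiaromatic.

Antiaromatic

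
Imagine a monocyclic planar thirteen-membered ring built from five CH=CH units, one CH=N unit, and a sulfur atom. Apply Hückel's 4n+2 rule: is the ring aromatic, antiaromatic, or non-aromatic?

Aromatic

All ring atoms are sp² and supply a p orbital to the ring (the double-bond atoms are sp², each contributing one p electron; each =N– nitrogen is pyridine-type (lone pair in the sp² plane, one electron in the p orbital); the sulfur donates one lone pair from its p orbital); the conjugation is uninterrupted.
Adding the contributions, 6 × 2 = 12 from the double-bond units + 2 from the S atom = 14.
That gives a 4n+2 count (14, n = 3).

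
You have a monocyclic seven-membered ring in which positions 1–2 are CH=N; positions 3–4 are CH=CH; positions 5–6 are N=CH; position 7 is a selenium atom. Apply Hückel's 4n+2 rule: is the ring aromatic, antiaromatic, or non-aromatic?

Check conjugation: the double-bond atoms are sp², each contributing one p electron; each =N– nitrogen is pyridine-type (lone pair in the sp² plane, one electron in the p orbital); the selenium donates one lone pair from its p orbital — every position has a p orbital, so the cyclic π system is continuous.
π-electron count: 3 × 2 = 6 from the double-bond units + 2 from the Se atom = 8.
A 4n π count (8, n = 2) in a planar conjugated ring means antiaromatic.

Antiaromatic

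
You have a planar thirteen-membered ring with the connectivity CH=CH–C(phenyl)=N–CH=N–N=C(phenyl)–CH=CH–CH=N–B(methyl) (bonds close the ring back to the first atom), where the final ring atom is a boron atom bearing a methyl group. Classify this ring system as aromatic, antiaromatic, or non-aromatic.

Antiaromatic

Every ring atom contributes a p orbital perpendicular to the ring (each doubly-bonded ring atom is sp² with one p-orbital electron; the doubly-bonded nitrogens are pyridine-type — their lone pairs lie in the ring plane, leaving one electron in the p orbital; the boron has an empty p orbital), so the π system is cyclic and fully conjugated.
Counting π electrons: 6 × 2 = 12 from the double-bond units + 0 from the B(methyl) atom = 12.
12 is a 4n count (n = 3), so the planar conjugated ring is antiaromatic.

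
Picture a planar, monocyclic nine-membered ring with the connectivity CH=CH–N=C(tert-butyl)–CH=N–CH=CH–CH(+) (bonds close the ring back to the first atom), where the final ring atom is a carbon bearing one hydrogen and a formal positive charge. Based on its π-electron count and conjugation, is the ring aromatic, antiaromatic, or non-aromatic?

All ring atoms are sp² and supply a p orbital to the ring (each doubly-bonded ring atom is sp² with one p-orbital electron; each sp² =N– keeps its lone pair in-plane and puts one electron into the π system; the carbocation has an empty p orbital); the conjugation is uninterrupted.
Adding the contributions, 4 × 2 = 8 from the double-bond units + 0 from the CH(+) atom = 8.
With 8 = 4·2 π electrons, Hückel's rule classifies the planar ring as antiaromatic.

Antiaromatic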